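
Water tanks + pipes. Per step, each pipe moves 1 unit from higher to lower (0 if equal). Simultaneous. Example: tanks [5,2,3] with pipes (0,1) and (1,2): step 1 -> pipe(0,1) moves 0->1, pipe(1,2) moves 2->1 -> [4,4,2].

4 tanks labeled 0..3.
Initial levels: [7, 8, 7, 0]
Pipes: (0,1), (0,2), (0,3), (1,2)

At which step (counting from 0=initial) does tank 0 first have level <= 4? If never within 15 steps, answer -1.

Step 1: flows [1->0,0=2,0->3,1->2] -> levels [7 6 8 1]
Step 2: flows [0->1,2->0,0->3,2->1] -> levels [6 8 6 2]
Step 3: flows [1->0,0=2,0->3,1->2] -> levels [6 6 7 3]
Step 4: flows [0=1,2->0,0->3,2->1] -> levels [6 7 5 4]
Step 5: flows [1->0,0->2,0->3,1->2] -> levels [5 5 7 5]
Step 6: flows [0=1,2->0,0=3,2->1] -> levels [6 6 5 5]
Step 7: flows [0=1,0->2,0->3,1->2] -> levels [4 5 7 6]
Tank 0 first reaches <=4 at step 7

Answer: 7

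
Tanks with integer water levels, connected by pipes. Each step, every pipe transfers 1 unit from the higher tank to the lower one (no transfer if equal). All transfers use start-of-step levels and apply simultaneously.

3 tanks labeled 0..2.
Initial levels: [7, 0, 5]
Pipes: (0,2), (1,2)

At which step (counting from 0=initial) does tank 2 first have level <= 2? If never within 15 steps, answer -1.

Answer: -1

Derivation:
Step 1: flows [0->2,2->1] -> levels [6 1 5]
Step 2: flows [0->2,2->1] -> levels [5 2 5]
Step 3: flows [0=2,2->1] -> levels [5 3 4]
Step 4: flows [0->2,2->1] -> levels [4 4 4]
Step 5: flows [0=2,1=2] -> levels [4 4 4]
  -> stable; tank 2 stays at 4 > 2
Tank 2 never reaches <=2 within 15 steps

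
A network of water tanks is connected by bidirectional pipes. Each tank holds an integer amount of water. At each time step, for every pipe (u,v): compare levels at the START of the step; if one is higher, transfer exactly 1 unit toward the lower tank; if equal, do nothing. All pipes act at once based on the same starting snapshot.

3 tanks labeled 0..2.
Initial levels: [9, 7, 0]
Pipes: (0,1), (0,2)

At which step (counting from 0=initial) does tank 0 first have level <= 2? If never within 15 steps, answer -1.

Answer: -1

Derivation:
Step 1: flows [0->1,0->2] -> levels [7 8 1]
Step 2: flows [1->0,0->2] -> levels [7 7 2]
Step 3: flows [0=1,0->2] -> levels [6 7 3]
Step 4: flows [1->0,0->2] -> levels [6 6 4]
Step 5: flows [0=1,0->2] -> levels [5 6 5]
Step 6: flows [1->0,0=2] -> levels [6 5 5]
Step 7: flows [0->1,0->2] -> levels [4 6 6]
Step 8: flows [1->0,2->0] -> levels [6 5 5]
  -> period-2 cycle (repeats step 6); tank 0 never drops to <=2
Tank 0 never reaches <=2 within 15 steps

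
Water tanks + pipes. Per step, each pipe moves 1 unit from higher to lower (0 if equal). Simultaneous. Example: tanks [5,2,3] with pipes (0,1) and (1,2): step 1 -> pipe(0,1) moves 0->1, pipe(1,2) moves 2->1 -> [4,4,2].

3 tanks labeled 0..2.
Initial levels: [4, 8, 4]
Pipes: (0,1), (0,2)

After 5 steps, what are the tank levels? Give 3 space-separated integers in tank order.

Answer: 6 5 5

Derivation:
Step 1: flows [1->0,0=2] -> levels [5 7 4]
Step 2: flows [1->0,0->2] -> levels [5 6 5]
Step 3: flows [1->0,0=2] -> levels [6 5 5]
Step 4: flows [0->1,0->2] -> levels [4 6 6]
Step 5: flows [1->0,2->0] -> levels [6 5 5]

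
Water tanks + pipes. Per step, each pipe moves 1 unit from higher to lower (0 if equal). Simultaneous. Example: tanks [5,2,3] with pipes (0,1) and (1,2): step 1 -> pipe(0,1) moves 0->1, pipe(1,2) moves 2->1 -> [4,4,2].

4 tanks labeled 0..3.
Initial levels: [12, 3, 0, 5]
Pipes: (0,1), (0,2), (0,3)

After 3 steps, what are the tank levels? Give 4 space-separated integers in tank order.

Step 1: flows [0->1,0->2,0->3] -> levels [9 4 1 6]
Step 2: flows [0->1,0->2,0->3] -> levels [6 5 2 7]
Step 3: flows [0->1,0->2,3->0] -> levels [5 6 3 6]

Answer: 5 6 3 6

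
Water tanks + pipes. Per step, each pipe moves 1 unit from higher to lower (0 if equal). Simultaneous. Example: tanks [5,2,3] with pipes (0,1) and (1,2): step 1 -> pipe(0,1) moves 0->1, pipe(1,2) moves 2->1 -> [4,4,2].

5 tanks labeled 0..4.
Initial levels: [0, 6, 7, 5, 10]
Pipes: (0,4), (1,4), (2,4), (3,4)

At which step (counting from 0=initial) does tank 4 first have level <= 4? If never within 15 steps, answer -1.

Step 1: flows [4->0,4->1,4->2,4->3] -> levels [1 7 8 6 6]
Step 2: flows [4->0,1->4,2->4,3=4] -> levels [2 6 7 6 7]
Step 3: flows [4->0,4->1,2=4,4->3] -> levels [3 7 7 7 4]
Tank 4 first reaches <=4 at step 3

Answer: 3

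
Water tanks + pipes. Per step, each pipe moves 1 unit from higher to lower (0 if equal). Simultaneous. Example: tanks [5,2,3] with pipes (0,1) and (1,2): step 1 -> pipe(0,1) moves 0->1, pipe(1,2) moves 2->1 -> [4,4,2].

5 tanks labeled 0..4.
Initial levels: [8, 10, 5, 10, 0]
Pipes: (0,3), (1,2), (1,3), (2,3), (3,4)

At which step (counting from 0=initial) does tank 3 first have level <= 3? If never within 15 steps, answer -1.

Step 1: flows [3->0,1->2,1=3,3->2,3->4] -> levels [9 9 7 7 1]
Step 2: flows [0->3,1->2,1->3,2=3,3->4] -> levels [8 7 8 8 2]
Step 3: flows [0=3,2->1,3->1,2=3,3->4] -> levels [8 9 7 6 3]
Step 4: flows [0->3,1->2,1->3,2->3,3->4] -> levels [7 7 7 8 4]
Step 5: flows [3->0,1=2,3->1,3->2,3->4] -> levels [8 8 8 4 5]
Step 6: flows [0->3,1=2,1->3,2->3,4->3] -> levels [7 7 7 8 4]
  -> period-2 cycle (repeats step 4); tank 3 never drops to <=3
Tank 3 never reaches <=3 within 15 steps

Answer: -1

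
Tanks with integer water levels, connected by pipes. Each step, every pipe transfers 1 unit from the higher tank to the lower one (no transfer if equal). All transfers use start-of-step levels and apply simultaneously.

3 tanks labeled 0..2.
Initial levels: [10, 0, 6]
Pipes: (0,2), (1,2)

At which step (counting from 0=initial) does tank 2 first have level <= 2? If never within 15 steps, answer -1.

Step 1: flows [0->2,2->1] -> levels [9 1 6]
Step 2: flows [0->2,2->1] -> levels [8 2 6]
Step 3: flows [0->2,2->1] -> levels [7 3 6]
Step 4: flows [0->2,2->1] -> levels [6 4 6]
Step 5: flows [0=2,2->1] -> levels [6 5 5]
Step 6: flows [0->2,1=2] -> levels [5 5 6]
Step 7: flows [2->0,2->1] -> levels [6 6 4]
Step 8: flows [0->2,1->2] -> levels [5 5 6]
  -> period-2 cycle (repeats step 6); tank 2 never drops to <=2
Tank 2 never reaches <=2 within 15 steps

Answer: -1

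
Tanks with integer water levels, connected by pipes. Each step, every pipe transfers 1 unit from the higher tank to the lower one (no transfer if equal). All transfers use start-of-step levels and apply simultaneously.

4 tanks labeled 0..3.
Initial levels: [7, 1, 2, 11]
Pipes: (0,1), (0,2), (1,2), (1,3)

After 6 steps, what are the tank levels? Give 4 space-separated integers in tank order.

Step 1: flows [0->1,0->2,2->1,3->1] -> levels [5 4 2 10]
Step 2: flows [0->1,0->2,1->2,3->1] -> levels [3 5 4 9]
Step 3: flows [1->0,2->0,1->2,3->1] -> levels [5 4 4 8]
Step 4: flows [0->1,0->2,1=2,3->1] -> levels [3 6 5 7]
Step 5: flows [1->0,2->0,1->2,3->1] -> levels [5 5 5 6]
Step 6: flows [0=1,0=2,1=2,3->1] -> levels [5 6 5 5]

Answer: 5 6 5 5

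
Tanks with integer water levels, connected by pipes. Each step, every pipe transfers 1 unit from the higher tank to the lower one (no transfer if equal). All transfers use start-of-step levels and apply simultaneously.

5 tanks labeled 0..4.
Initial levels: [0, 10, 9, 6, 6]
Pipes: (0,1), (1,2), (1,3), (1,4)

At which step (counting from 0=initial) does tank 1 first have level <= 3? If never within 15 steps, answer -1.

Answer: -1

Derivation:
Step 1: flows [1->0,1->2,1->3,1->4] -> levels [1 6 10 7 7]
Step 2: flows [1->0,2->1,3->1,4->1] -> levels [2 8 9 6 6]
Step 3: flows [1->0,2->1,1->3,1->4] -> levels [3 6 8 7 7]
Step 4: flows [1->0,2->1,3->1,4->1] -> levels [4 8 7 6 6]
Step 5: flows [1->0,1->2,1->3,1->4] -> levels [5 4 8 7 7]
Step 6: flows [0->1,2->1,3->1,4->1] -> levels [4 8 7 6 6]
  -> period-2 cycle (repeats step 4); tank 1 never drops to <=3
Tank 1 never reaches <=3 within 15 steps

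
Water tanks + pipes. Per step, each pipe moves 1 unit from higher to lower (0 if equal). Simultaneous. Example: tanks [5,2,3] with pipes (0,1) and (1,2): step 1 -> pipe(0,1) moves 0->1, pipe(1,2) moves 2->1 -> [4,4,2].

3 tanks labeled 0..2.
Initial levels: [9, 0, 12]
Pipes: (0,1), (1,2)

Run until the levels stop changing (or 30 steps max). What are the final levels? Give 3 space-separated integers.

Answer: 7 7 7

Derivation:
Step 1: flows [0->1,2->1] -> levels [8 2 11]
Step 2: flows [0->1,2->1] -> levels [7 4 10]
Step 3: flows [0->1,2->1] -> levels [6 6 9]
Step 4: flows [0=1,2->1] -> levels [6 7 8]
Step 5: flows [1->0,2->1] -> levels [7 7 7]
Step 6: flows [0=1,1=2] -> levels [7 7 7]
  -> stable (no change)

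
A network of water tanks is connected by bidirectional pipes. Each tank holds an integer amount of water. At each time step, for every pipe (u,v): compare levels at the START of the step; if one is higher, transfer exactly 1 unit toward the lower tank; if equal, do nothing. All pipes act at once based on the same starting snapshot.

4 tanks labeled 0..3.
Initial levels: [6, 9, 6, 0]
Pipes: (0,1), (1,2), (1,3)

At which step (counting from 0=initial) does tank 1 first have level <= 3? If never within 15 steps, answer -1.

Step 1: flows [1->0,1->2,1->3] -> levels [7 6 7 1]
Step 2: flows [0->1,2->1,1->3] -> levels [6 7 6 2]
Step 3: flows [1->0,1->2,1->3] -> levels [7 4 7 3]
Step 4: flows [0->1,2->1,1->3] -> levels [6 5 6 4]
Step 5: flows [0->1,2->1,1->3] -> levels [5 6 5 5]
Step 6: flows [1->0,1->2,1->3] -> levels [6 3 6 6]
Tank 1 first reaches <=3 at step 6

Answer: 6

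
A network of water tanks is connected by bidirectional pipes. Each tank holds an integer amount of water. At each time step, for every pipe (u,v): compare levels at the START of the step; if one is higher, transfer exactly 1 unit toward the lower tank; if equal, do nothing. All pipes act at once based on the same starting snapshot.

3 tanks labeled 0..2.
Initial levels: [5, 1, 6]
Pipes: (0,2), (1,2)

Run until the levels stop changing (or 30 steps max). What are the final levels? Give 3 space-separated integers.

Answer: 4 4 4

Derivation:
Step 1: flows [2->0,2->1] -> levels [6 2 4]
Step 2: flows [0->2,2->1] -> levels [5 3 4]
Step 3: flows [0->2,2->1] -> levels [4 4 4]
Step 4: flows [0=2,1=2] -> levels [4 4 4]
  -> stable (no change)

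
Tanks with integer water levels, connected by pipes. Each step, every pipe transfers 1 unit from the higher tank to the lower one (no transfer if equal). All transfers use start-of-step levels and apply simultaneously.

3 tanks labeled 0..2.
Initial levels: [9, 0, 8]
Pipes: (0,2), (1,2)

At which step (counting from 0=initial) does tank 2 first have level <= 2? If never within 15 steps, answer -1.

Answer: -1

Derivation:
Step 1: flows [0->2,2->1] -> levels [8 1 8]
Step 2: flows [0=2,2->1] -> levels [8 2 7]
Step 3: flows [0->2,2->1] -> levels [7 3 7]
Step 4: flows [0=2,2->1] -> levels [7 4 6]
Step 5: flows [0->2,2->1] -> levels [6 5 6]
Step 6: flows [0=2,2->1] -> levels [6 6 5]
Step 7: flows [0->2,1->2] -> levels [5 5 7]
Step 8: flows [2->0,2->1] -> levels [6 6 5]
  -> period-2 cycle (repeats step 6); tank 2 never drops to <=2
Tank 2 never reaches <=2 within 15 steps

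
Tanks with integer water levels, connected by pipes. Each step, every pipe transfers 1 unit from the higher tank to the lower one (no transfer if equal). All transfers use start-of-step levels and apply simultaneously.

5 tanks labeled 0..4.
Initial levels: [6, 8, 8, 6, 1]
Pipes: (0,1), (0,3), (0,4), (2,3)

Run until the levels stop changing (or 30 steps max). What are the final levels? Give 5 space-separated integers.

Answer: 7 5 7 5 5

Derivation:
Step 1: flows [1->0,0=3,0->4,2->3] -> levels [6 7 7 7 2]
Step 2: flows [1->0,3->0,0->4,2=3] -> levels [7 6 7 6 3]
Step 3: flows [0->1,0->3,0->4,2->3] -> levels [4 7 6 8 4]
Step 4: flows [1->0,3->0,0=4,3->2] -> levels [6 6 7 6 4]
Step 5: flows [0=1,0=3,0->4,2->3] -> levels [5 6 6 7 5]
Step 6: flows [1->0,3->0,0=4,3->2] -> levels [7 5 7 5 5]
Step 7: flows [0->1,0->3,0->4,2->3] -> levels [4 6 6 7 6]
Step 8: flows [1->0,3->0,4->0,3->2] -> levels [7 5 7 5 5]
  -> period-2 cycle: step 8 state = step 6 state; never stabilizes
  -> state at step 30: (30-6) mod 2 = 0, same as step 6 -> [7 5 7 5 5]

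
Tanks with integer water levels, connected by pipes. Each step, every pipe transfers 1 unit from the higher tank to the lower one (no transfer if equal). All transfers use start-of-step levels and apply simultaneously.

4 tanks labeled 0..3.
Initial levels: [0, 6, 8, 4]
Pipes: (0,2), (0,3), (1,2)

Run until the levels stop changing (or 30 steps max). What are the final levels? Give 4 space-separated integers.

Answer: 3 4 6 5

Derivation:
Step 1: flows [2->0,3->0,2->1] -> levels [2 7 6 3]
Step 2: flows [2->0,3->0,1->2] -> levels [4 6 6 2]
Step 3: flows [2->0,0->3,1=2] -> levels [4 6 5 3]
Step 4: flows [2->0,0->3,1->2] -> levels [4 5 5 4]
Step 5: flows [2->0,0=3,1=2] -> levels [5 5 4 4]
Step 6: flows [0->2,0->3,1->2] -> levels [3 4 6 5]
Step 7: flows [2->0,3->0,2->1] -> levels [5 5 4 4]
  -> period-2 cycle: step 7 state = step 5 state; never stabilizes
  -> state at step 30: (30-5) mod 2 = 1, same as step 6 -> [3 4 6 5]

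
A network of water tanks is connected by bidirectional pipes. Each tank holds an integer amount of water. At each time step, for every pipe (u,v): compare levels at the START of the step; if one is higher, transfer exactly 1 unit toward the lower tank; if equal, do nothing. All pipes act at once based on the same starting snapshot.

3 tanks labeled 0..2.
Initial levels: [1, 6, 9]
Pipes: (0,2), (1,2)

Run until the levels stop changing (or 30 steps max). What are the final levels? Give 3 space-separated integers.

Answer: 6 6 4

Derivation:
Step 1: flows [2->0,2->1] -> levels [2 7 7]
Step 2: flows [2->0,1=2] -> levels [3 7 6]
Step 3: flows [2->0,1->2] -> levels [4 6 6]
Step 4: flows [2->0,1=2] -> levels [5 6 5]
Step 5: flows [0=2,1->2] -> levels [5 5 6]
Step 6: flows [2->0,2->1] -> levels [6 6 4]
Step 7: flows [0->2,1->2] -> levels [5 5 6]
  -> period-2 cycle: step 7 state = step 5 state; never stabilizes
  -> state at step 30: (30-5) mod 2 = 1, same as step 6 -> [6 6 4]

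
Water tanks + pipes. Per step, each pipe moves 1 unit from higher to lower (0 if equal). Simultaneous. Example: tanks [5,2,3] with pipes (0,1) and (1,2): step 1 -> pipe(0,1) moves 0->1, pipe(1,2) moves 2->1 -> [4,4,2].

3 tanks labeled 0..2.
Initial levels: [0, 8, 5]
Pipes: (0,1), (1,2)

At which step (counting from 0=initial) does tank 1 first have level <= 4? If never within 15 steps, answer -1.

Answer: 4

Derivation:
Step 1: flows [1->0,1->2] -> levels [1 6 6]
Step 2: flows [1->0,1=2] -> levels [2 5 6]
Step 3: flows [1->0,2->1] -> levels [3 5 5]
Step 4: flows [1->0,1=2] -> levels [4 4 5]
Tank 1 first reaches <=4 at step 4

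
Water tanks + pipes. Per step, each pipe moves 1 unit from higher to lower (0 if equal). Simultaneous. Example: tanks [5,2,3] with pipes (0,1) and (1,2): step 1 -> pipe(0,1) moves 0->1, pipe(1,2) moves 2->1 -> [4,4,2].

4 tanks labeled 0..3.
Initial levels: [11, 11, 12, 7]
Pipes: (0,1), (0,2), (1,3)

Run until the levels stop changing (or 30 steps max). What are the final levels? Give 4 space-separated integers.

Step 1: flows [0=1,2->0,1->3] -> levels [12 10 11 8]
Step 2: flows [0->1,0->2,1->3] -> levels [10 10 12 9]
Step 3: flows [0=1,2->0,1->3] -> levels [11 9 11 10]
Step 4: flows [0->1,0=2,3->1] -> levels [10 11 11 9]
Step 5: flows [1->0,2->0,1->3] -> levels [12 9 10 10]
Step 6: flows [0->1,0->2,3->1] -> levels [10 11 11 9]
  -> period-2 cycle: step 6 state = step 4 state; never stabilizes
  -> state at step 30: (30-4) mod 2 = 0, same as step 4 -> [10 11 11 9]

Answer: 10 11 11 9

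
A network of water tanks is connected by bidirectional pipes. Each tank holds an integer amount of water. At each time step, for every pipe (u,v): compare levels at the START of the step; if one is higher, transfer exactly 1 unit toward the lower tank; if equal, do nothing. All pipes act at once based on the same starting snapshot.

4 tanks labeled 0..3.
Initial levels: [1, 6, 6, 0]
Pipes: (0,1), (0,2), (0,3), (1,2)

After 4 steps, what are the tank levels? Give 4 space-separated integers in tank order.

Step 1: flows [1->0,2->0,0->3,1=2] -> levels [2 5 5 1]
Step 2: flows [1->0,2->0,0->3,1=2] -> levels [3 4 4 2]
Step 3: flows [1->0,2->0,0->3,1=2] -> levels [4 3 3 3]
Step 4: flows [0->1,0->2,0->3,1=2] -> levels [1 4 4 4]

Answer: 1 4 4 4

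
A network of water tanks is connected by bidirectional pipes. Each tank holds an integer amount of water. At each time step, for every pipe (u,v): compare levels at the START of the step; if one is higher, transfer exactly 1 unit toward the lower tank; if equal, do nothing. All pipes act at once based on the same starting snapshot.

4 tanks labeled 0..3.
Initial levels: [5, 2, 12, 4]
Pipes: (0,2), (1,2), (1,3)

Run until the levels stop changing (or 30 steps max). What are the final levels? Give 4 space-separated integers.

Answer: 5 5 7 6

Derivation:
Step 1: flows [2->0,2->1,3->1] -> levels [6 4 10 3]
Step 2: flows [2->0,2->1,1->3] -> levels [7 4 8 4]
Step 3: flows [2->0,2->1,1=3] -> levels [8 5 6 4]
Step 4: flows [0->2,2->1,1->3] -> levels [7 5 6 5]
Step 5: flows [0->2,2->1,1=3] -> levels [6 6 6 5]
Step 6: flows [0=2,1=2,1->3] -> levels [6 5 6 6]
Step 7: flows [0=2,2->1,3->1] -> levels [6 7 5 5]
Step 8: flows [0->2,1->2,1->3] -> levels [5 5 7 6]
Step 9: flows [2->0,2->1,3->1] -> levels [6 7 5 5]
  -> period-2 cycle: step 9 state = step 7 state; never stabilizes
  -> state at step 30: (30-7) mod 2 = 1, same as step 8 -> [5 5 7 6]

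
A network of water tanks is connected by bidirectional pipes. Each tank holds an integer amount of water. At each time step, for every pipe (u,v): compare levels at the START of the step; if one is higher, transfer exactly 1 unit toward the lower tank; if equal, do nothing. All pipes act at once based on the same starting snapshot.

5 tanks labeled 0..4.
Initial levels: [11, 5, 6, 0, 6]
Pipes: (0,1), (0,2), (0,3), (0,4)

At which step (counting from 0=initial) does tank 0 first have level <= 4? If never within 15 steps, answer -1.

Step 1: flows [0->1,0->2,0->3,0->4] -> levels [7 6 7 1 7]
Step 2: flows [0->1,0=2,0->3,0=4] -> levels [5 7 7 2 7]
Step 3: flows [1->0,2->0,0->3,4->0] -> levels [7 6 6 3 6]
Step 4: flows [0->1,0->2,0->3,0->4] -> levels [3 7 7 4 7]
Tank 0 first reaches <=4 at step 4

Answer: 4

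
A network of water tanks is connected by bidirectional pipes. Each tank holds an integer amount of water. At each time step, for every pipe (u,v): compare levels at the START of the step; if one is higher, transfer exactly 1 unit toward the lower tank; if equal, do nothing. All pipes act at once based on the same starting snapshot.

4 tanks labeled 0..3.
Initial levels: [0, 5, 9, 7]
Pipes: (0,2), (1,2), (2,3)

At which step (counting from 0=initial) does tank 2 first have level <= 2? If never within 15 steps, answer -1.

Answer: -1

Derivation:
Step 1: flows [2->0,2->1,2->3] -> levels [1 6 6 8]
Step 2: flows [2->0,1=2,3->2] -> levels [2 6 6 7]
Step 3: flows [2->0,1=2,3->2] -> levels [3 6 6 6]
Step 4: flows [2->0,1=2,2=3] -> levels [4 6 5 6]
Step 5: flows [2->0,1->2,3->2] -> levels [5 5 6 5]
Step 6: flows [2->0,2->1,2->3] -> levels [6 6 3 6]
Step 7: flows [0->2,1->2,3->2] -> levels [5 5 6 5]
  -> period-2 cycle (repeats step 5); tank 2 never drops to <=2
Tank 2 never reaches <=2 within 15 steps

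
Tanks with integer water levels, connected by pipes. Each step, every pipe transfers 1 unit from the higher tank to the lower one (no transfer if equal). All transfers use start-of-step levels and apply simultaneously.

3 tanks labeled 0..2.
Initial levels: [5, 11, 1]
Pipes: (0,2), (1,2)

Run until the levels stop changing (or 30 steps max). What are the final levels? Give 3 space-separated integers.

Answer: 6 6 5

Derivation:
Step 1: flows [0->2,1->2] -> levels [4 10 3]
Step 2: flows [0->2,1->2] -> levels [3 9 5]
Step 3: flows [2->0,1->2] -> levels [4 8 5]
Step 4: flows [2->0,1->2] -> levels [5 7 5]
Step 5: flows [0=2,1->2] -> levels [5 6 6]
Step 6: flows [2->0,1=2] -> levels [6 6 5]
Step 7: flows [0->2,1->2] -> levels [5 5 7]
Step 8: flows [2->0,2->1] -> levels [6 6 5]
  -> period-2 cycle: step 8 state = step 6 state; never stabilizes
  -> state at step 30: (30-6) mod 2 = 0, same as step 6 -> [6 6 5]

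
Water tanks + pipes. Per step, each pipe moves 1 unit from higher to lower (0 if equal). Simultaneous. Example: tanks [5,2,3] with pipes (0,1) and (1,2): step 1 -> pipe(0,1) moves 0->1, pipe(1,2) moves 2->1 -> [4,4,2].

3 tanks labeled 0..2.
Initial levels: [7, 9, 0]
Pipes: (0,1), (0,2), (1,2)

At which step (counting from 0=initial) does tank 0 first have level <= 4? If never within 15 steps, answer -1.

Step 1: flows [1->0,0->2,1->2] -> levels [7 7 2]
Step 2: flows [0=1,0->2,1->2] -> levels [6 6 4]
Step 3: flows [0=1,0->2,1->2] -> levels [5 5 6]
Step 4: flows [0=1,2->0,2->1] -> levels [6 6 4]
  -> period-2 cycle (repeats step 2); tank 0 never drops to <=4
Tank 0 never reaches <=4 within 15 steps

Answer: -1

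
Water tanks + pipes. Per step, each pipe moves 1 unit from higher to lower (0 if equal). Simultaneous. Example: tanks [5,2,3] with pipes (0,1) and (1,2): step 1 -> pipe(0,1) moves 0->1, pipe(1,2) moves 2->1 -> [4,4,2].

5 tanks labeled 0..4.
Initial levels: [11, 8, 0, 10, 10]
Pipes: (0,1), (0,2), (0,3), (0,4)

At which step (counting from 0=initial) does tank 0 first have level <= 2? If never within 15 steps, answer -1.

Step 1: flows [0->1,0->2,0->3,0->4] -> levels [7 9 1 11 11]
Step 2: flows [1->0,0->2,3->0,4->0] -> levels [9 8 2 10 10]
Step 3: flows [0->1,0->2,3->0,4->0] -> levels [9 9 3 9 9]
Step 4: flows [0=1,0->2,0=3,0=4] -> levels [8 9 4 9 9]
Step 5: flows [1->0,0->2,3->0,4->0] -> levels [10 8 5 8 8]
Step 6: flows [0->1,0->2,0->3,0->4] -> levels [6 9 6 9 9]
Step 7: flows [1->0,0=2,3->0,4->0] -> levels [9 8 6 8 8]
Step 8: flows [0->1,0->2,0->3,0->4] -> levels [5 9 7 9 9]
Step 9: flows [1->0,2->0,3->0,4->0] -> levels [9 8 6 8 8]
  -> period-2 cycle (repeats step 7); tank 0 never drops to <=2
Tank 0 never reaches <=2 within 15 steps

Answer: -1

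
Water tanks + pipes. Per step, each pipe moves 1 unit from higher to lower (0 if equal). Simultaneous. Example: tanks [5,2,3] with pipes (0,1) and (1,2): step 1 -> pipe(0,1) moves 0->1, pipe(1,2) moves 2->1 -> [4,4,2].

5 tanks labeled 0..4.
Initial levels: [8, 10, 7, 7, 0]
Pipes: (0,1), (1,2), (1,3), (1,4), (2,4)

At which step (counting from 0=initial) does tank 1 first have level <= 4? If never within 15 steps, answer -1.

Answer: 5

Derivation:
Step 1: flows [1->0,1->2,1->3,1->4,2->4] -> levels [9 6 7 8 2]
Step 2: flows [0->1,2->1,3->1,1->4,2->4] -> levels [8 8 5 7 4]
Step 3: flows [0=1,1->2,1->3,1->4,2->4] -> levels [8 5 5 8 6]
Step 4: flows [0->1,1=2,3->1,4->1,4->2] -> levels [7 8 6 7 4]
Step 5: flows [1->0,1->2,1->3,1->4,2->4] -> levels [8 4 6 8 6]
Tank 1 first reaches <=4 at step 5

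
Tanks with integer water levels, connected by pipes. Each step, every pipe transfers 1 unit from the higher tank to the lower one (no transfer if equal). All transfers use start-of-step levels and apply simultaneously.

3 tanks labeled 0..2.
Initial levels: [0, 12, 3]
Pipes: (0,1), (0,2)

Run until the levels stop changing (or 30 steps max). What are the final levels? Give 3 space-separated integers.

Answer: 5 5 5

Derivation:
Step 1: flows [1->0,2->0] -> levels [2 11 2]
Step 2: flows [1->0,0=2] -> levels [3 10 2]
Step 3: flows [1->0,0->2] -> levels [3 9 3]
Step 4: flows [1->0,0=2] -> levels [4 8 3]
Step 5: flows [1->0,0->2] -> levels [4 7 4]
Step 6: flows [1->0,0=2] -> levels [5 6 4]
Step 7: flows [1->0,0->2] -> levels [5 5 5]
Step 8: flows [0=1,0=2] -> levels [5 5 5]
  -> stable (no change)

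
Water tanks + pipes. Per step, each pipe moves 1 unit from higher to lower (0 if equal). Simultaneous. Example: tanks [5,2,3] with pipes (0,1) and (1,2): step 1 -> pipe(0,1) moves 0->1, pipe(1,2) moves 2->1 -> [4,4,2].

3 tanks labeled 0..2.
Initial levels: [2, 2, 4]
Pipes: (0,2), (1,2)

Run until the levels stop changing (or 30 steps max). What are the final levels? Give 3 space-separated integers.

Step 1: flows [2->0,2->1] -> levels [3 3 2]
Step 2: flows [0->2,1->2] -> levels [2 2 4]
  -> period-2 cycle: step 2 state = step 0 state; never stabilizes
  -> state at step 30: (30-0) mod 2 = 0, same as step 0 -> [2 2 4]

Answer: 2 2 4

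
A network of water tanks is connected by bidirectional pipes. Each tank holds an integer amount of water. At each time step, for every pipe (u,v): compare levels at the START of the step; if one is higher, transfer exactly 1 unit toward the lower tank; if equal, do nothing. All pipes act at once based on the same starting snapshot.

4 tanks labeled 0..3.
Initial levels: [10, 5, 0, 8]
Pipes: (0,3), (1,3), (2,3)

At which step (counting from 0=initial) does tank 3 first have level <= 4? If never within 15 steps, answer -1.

Answer: -1

Derivation:
Step 1: flows [0->3,3->1,3->2] -> levels [9 6 1 7]
Step 2: flows [0->3,3->1,3->2] -> levels [8 7 2 6]
Step 3: flows [0->3,1->3,3->2] -> levels [7 6 3 7]
Step 4: flows [0=3,3->1,3->2] -> levels [7 7 4 5]
Step 5: flows [0->3,1->3,3->2] -> levels [6 6 5 6]
Step 6: flows [0=3,1=3,3->2] -> levels [6 6 6 5]
Step 7: flows [0->3,1->3,2->3] -> levels [5 5 5 8]
Step 8: flows [3->0,3->1,3->2] -> levels [6 6 6 5]
  -> period-2 cycle (repeats step 6); tank 3 never drops to <=4
Tank 3 never reaches <=4 within 15 steps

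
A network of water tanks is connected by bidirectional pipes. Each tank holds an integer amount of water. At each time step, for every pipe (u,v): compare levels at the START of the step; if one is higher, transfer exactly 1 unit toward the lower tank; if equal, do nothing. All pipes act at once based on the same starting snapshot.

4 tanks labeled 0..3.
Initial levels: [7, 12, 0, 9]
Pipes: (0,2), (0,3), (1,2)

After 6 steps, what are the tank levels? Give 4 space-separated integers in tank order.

Step 1: flows [0->2,3->0,1->2] -> levels [7 11 2 8]
Step 2: flows [0->2,3->0,1->2] -> levels [7 10 4 7]
Step 3: flows [0->2,0=3,1->2] -> levels [6 9 6 7]
Step 4: flows [0=2,3->0,1->2] -> levels [7 8 7 6]
Step 5: flows [0=2,0->3,1->2] -> levels [6 7 8 7]
Step 6: flows [2->0,3->0,2->1] -> levels [8 8 6 6]

Answer: 8 8 6 6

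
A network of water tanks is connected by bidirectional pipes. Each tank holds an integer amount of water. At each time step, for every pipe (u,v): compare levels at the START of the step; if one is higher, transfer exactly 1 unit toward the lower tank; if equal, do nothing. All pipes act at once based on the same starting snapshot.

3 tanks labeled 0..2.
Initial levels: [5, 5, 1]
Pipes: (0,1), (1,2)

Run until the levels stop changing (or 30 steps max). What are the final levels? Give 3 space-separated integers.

Step 1: flows [0=1,1->2] -> levels [5 4 2]
Step 2: flows [0->1,1->2] -> levels [4 4 3]
Step 3: flows [0=1,1->2] -> levels [4 3 4]
Step 4: flows [0->1,2->1] -> levels [3 5 3]
Step 5: flows [1->0,1->2] -> levels [4 3 4]
  -> period-2 cycle: step 5 state = step 3 state; never stabilizes
  -> state at step 30: (30-3) mod 2 = 1, same as step 4 -> [3 5 3]

Answer: 3 5 3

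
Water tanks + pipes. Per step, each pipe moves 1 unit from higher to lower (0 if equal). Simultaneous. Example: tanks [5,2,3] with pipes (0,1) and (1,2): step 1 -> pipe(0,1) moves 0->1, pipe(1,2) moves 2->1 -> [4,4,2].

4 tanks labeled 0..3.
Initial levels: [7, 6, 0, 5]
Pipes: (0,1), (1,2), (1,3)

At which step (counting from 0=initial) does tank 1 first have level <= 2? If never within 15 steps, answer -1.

Answer: -1

Derivation:
Step 1: flows [0->1,1->2,1->3] -> levels [6 5 1 6]
Step 2: flows [0->1,1->2,3->1] -> levels [5 6 2 5]
Step 3: flows [1->0,1->2,1->3] -> levels [6 3 3 6]
Step 4: flows [0->1,1=2,3->1] -> levels [5 5 3 5]
Step 5: flows [0=1,1->2,1=3] -> levels [5 4 4 5]
Step 6: flows [0->1,1=2,3->1] -> levels [4 6 4 4]
Step 7: flows [1->0,1->2,1->3] -> levels [5 3 5 5]
Step 8: flows [0->1,2->1,3->1] -> levels [4 6 4 4]
  -> period-2 cycle (repeats step 6); tank 1 never drops to <=2
Tank 1 never reaches <=2 within 15 steps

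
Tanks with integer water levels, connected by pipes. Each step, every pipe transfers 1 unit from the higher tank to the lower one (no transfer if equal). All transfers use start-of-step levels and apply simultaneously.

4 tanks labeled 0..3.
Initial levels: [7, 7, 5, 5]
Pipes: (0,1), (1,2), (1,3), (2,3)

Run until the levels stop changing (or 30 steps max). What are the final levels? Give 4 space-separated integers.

Step 1: flows [0=1,1->2,1->3,2=3] -> levels [7 5 6 6]
Step 2: flows [0->1,2->1,3->1,2=3] -> levels [6 8 5 5]
Step 3: flows [1->0,1->2,1->3,2=3] -> levels [7 5 6 6]
  -> period-2 cycle: step 3 state = step 1 state; never stabilizes
  -> state at step 30: (30-1) mod 2 = 1, same as step 2 -> [6 8 5 5]

Answer: 6 8 5 5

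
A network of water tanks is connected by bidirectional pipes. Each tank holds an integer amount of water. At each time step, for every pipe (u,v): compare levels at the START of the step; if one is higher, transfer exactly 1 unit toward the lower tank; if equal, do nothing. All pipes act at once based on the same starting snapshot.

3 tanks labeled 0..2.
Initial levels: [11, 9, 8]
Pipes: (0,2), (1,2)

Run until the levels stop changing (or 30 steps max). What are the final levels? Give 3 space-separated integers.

Answer: 10 10 8

Derivation:
Step 1: flows [0->2,1->2] -> levels [10 8 10]
Step 2: flows [0=2,2->1] -> levels [10 9 9]
Step 3: flows [0->2,1=2] -> levels [9 9 10]
Step 4: flows [2->0,2->1] -> levels [10 10 8]
Step 5: flows [0->2,1->2] -> levels [9 9 10]
  -> period-2 cycle: step 5 state = step 3 state; never stabilizes
  -> state at step 30: (30-3) mod 2 = 1, same as step 4 -> [10 10 8]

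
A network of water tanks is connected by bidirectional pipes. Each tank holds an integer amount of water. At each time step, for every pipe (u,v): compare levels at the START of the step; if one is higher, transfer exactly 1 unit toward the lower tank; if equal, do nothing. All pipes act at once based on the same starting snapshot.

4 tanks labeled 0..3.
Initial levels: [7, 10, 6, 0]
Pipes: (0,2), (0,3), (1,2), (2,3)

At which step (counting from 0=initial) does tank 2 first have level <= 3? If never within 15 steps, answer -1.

Step 1: flows [0->2,0->3,1->2,2->3] -> levels [5 9 7 2]
Step 2: flows [2->0,0->3,1->2,2->3] -> levels [5 8 6 4]
Step 3: flows [2->0,0->3,1->2,2->3] -> levels [5 7 5 6]
Step 4: flows [0=2,3->0,1->2,3->2] -> levels [6 6 7 4]
Step 5: flows [2->0,0->3,2->1,2->3] -> levels [6 7 4 6]
Step 6: flows [0->2,0=3,1->2,3->2] -> levels [5 6 7 5]
Step 7: flows [2->0,0=3,2->1,2->3] -> levels [6 7 4 6]
  -> period-2 cycle (repeats step 5); tank 2 never drops to <=3
Tank 2 never reaches <=3 within 15 steps

Answer: -1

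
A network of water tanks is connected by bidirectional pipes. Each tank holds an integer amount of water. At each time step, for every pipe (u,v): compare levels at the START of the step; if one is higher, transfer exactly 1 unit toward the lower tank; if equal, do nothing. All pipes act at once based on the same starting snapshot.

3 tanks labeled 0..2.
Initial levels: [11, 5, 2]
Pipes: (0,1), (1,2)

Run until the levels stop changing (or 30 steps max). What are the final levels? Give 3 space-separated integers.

Answer: 6 6 6

Derivation:
Step 1: flows [0->1,1->2] -> levels [10 5 3]
Step 2: flows [0->1,1->2] -> levels [9 5 4]
Step 3: flows [0->1,1->2] -> levels [8 5 5]
Step 4: flows [0->1,1=2] -> levels [7 6 5]
Step 5: flows [0->1,1->2] -> levels [6 6 6]
Step 6: flows [0=1,1=2] -> levels [6 6 6]
  -> stable (no change)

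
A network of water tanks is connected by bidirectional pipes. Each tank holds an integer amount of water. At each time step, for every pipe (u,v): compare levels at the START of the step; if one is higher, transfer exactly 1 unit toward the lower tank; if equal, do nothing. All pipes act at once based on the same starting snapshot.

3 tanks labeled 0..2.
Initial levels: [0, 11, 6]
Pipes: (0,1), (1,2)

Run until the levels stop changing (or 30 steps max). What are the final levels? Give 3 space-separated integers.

Answer: 6 5 6

Derivation:
Step 1: flows [1->0,1->2] -> levels [1 9 7]
Step 2: flows [1->0,1->2] -> levels [2 7 8]
Step 3: flows [1->0,2->1] -> levels [3 7 7]
Step 4: flows [1->0,1=2] -> levels [4 6 7]
Step 5: flows [1->0,2->1] -> levels [5 6 6]
Step 6: flows [1->0,1=2] -> levels [6 5 6]
Step 7: flows [0->1,2->1] -> levels [5 7 5]
Step 8: flows [1->0,1->2] -> levels [6 5 6]
  -> period-2 cycle: step 8 state = step 6 state; never stabilizes
  -> state at step 30: (30-6) mod 2 = 0, same as step 6 -> [6 5 6]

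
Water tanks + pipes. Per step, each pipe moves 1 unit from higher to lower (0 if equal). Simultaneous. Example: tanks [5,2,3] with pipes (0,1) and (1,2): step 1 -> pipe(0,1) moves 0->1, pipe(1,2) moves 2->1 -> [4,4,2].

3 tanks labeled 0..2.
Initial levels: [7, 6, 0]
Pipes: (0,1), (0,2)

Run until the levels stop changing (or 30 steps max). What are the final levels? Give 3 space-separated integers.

Step 1: flows [0->1,0->2] -> levels [5 7 1]
Step 2: flows [1->0,0->2] -> levels [5 6 2]
Step 3: flows [1->0,0->2] -> levels [5 5 3]
Step 4: flows [0=1,0->2] -> levels [4 5 4]
Step 5: flows [1->0,0=2] -> levels [5 4 4]
Step 6: flows [0->1,0->2] -> levels [3 5 5]
Step 7: flows [1->0,2->0] -> levels [5 4 4]
  -> period-2 cycle: step 7 state = step 5 state; never stabilizes
  -> state at step 30: (30-5) mod 2 = 1, same as step 6 -> [3 5 5]

Answer: 3 5 5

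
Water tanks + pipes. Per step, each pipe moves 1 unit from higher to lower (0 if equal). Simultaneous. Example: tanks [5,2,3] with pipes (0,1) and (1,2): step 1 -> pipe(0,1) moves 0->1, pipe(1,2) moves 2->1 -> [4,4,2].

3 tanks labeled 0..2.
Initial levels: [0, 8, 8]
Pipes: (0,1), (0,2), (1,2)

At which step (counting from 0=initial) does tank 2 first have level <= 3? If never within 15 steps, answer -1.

Step 1: flows [1->0,2->0,1=2] -> levels [2 7 7]
Step 2: flows [1->0,2->0,1=2] -> levels [4 6 6]
Step 3: flows [1->0,2->0,1=2] -> levels [6 5 5]
Step 4: flows [0->1,0->2,1=2] -> levels [4 6 6]
  -> period-2 cycle (repeats step 2); tank 2 never drops to <=3
Tank 2 never reaches <=3 within 15 steps

Answer: -1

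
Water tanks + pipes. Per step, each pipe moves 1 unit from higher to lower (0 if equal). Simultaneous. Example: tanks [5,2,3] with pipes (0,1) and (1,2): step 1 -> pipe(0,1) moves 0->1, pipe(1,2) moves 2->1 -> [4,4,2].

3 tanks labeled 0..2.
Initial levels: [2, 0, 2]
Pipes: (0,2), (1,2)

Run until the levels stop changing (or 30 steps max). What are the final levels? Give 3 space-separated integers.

Answer: 1 1 2

Derivation:
Step 1: flows [0=2,2->1] -> levels [2 1 1]
Step 2: flows [0->2,1=2] -> levels [1 1 2]
Step 3: flows [2->0,2->1] -> levels [2 2 0]
Step 4: flows [0->2,1->2] -> levels [1 1 2]
  -> period-2 cycle: step 4 state = step 2 state; never stabilizes
  -> state at step 30: (30-2) mod 2 = 0, same as step 2 -> [1 1 2]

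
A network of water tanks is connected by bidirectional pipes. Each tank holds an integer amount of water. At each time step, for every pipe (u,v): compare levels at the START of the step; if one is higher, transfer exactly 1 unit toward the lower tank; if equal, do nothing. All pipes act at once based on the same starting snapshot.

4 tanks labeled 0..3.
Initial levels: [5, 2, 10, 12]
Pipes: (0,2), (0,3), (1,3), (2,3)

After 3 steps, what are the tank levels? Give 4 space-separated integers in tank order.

Step 1: flows [2->0,3->0,3->1,3->2] -> levels [7 3 10 9]
Step 2: flows [2->0,3->0,3->1,2->3] -> levels [9 4 8 8]
Step 3: flows [0->2,0->3,3->1,2=3] -> levels [7 5 9 8]

Answer: 7 5 9 8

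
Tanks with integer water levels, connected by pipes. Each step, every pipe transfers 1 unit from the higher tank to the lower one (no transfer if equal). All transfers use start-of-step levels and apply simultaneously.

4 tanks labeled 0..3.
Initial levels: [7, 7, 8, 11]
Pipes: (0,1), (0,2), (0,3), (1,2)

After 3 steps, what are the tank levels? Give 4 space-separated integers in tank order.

Answer: 9 8 8 8

Derivation:
Step 1: flows [0=1,2->0,3->0,2->1] -> levels [9 8 6 10]
Step 2: flows [0->1,0->2,3->0,1->2] -> levels [8 8 8 9]
Step 3: flows [0=1,0=2,3->0,1=2] -> levels [9 8 8 8]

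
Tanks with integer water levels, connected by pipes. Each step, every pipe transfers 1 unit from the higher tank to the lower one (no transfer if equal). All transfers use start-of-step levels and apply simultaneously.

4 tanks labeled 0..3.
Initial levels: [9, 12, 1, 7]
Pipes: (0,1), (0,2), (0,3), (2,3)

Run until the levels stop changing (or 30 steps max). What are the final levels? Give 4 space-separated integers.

Answer: 6 8 7 8

Derivation:
Step 1: flows [1->0,0->2,0->3,3->2] -> levels [8 11 3 7]
Step 2: flows [1->0,0->2,0->3,3->2] -> levels [7 10 5 7]
Step 3: flows [1->0,0->2,0=3,3->2] -> levels [7 9 7 6]
Step 4: flows [1->0,0=2,0->3,2->3] -> levels [7 8 6 8]
Step 5: flows [1->0,0->2,3->0,3->2] -> levels [8 7 8 6]
Step 6: flows [0->1,0=2,0->3,2->3] -> levels [6 8 7 8]
Step 7: flows [1->0,2->0,3->0,3->2] -> levels [9 7 7 6]
Step 8: flows [0->1,0->2,0->3,2->3] -> levels [6 8 7 8]
  -> period-2 cycle: step 8 state = step 6 state; never stabilizes
  -> state at step 30: (30-6) mod 2 = 0, same as step 6 -> [6 8 7 8]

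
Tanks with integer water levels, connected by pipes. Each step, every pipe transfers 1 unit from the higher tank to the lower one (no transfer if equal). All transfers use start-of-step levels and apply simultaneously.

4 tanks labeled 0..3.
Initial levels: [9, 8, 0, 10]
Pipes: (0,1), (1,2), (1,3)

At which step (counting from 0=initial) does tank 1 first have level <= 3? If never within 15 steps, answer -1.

Step 1: flows [0->1,1->2,3->1] -> levels [8 9 1 9]
Step 2: flows [1->0,1->2,1=3] -> levels [9 7 2 9]
Step 3: flows [0->1,1->2,3->1] -> levels [8 8 3 8]
Step 4: flows [0=1,1->2,1=3] -> levels [8 7 4 8]
Step 5: flows [0->1,1->2,3->1] -> levels [7 8 5 7]
Step 6: flows [1->0,1->2,1->3] -> levels [8 5 6 8]
Step 7: flows [0->1,2->1,3->1] -> levels [7 8 5 7]
  -> period-2 cycle (repeats step 5); tank 1 never drops to <=3
Tank 1 never reaches <=3 within 15 steps

Answer: -1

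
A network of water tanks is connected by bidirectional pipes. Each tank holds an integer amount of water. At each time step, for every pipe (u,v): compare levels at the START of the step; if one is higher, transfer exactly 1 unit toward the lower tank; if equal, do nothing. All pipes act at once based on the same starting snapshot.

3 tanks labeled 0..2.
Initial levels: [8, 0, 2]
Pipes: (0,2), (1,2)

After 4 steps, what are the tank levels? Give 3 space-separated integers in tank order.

Step 1: flows [0->2,2->1] -> levels [7 1 2]
Step 2: flows [0->2,2->1] -> levels [6 2 2]
Step 3: flows [0->2,1=2] -> levels [5 2 3]
Step 4: flows [0->2,2->1] -> levels [4 3 3]

Answer: 4 3 3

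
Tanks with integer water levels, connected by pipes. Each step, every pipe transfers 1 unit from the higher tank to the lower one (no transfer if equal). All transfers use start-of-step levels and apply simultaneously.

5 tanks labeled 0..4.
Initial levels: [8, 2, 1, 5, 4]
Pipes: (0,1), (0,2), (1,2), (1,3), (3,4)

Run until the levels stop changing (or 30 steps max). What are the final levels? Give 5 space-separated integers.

Step 1: flows [0->1,0->2,1->2,3->1,3->4] -> levels [6 3 3 3 5]
Step 2: flows [0->1,0->2,1=2,1=3,4->3] -> levels [4 4 4 4 4]
Step 3: flows [0=1,0=2,1=2,1=3,3=4] -> levels [4 4 4 4 4]
  -> stable (no change)

Answer: 4 4 4 4 4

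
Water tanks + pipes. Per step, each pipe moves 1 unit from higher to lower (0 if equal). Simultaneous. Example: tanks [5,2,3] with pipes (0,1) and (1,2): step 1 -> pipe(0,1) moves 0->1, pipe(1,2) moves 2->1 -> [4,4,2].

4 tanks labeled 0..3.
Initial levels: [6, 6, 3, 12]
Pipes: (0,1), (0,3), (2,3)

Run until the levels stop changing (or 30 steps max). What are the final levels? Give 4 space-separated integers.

Answer: 6 8 6 7

Derivation:
Step 1: flows [0=1,3->0,3->2] -> levels [7 6 4 10]
Step 2: flows [0->1,3->0,3->2] -> levels [7 7 5 8]
Step 3: flows [0=1,3->0,3->2] -> levels [8 7 6 6]
Step 4: flows [0->1,0->3,2=3] -> levels [6 8 6 7]
Step 5: flows [1->0,3->0,3->2] -> levels [8 7 7 5]
Step 6: flows [0->1,0->3,2->3] -> levels [6 8 6 7]
  -> period-2 cycle: step 6 state = step 4 state; never stabilizes
  -> state at step 30: (30-4) mod 2 = 0, same as step 4 -> [6 8 6 7]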